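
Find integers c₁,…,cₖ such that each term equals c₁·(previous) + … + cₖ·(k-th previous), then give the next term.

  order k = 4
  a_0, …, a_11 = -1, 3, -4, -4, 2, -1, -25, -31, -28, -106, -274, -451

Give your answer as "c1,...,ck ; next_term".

1,0,3,3 ; -853

  a_4 = 1·-4 + 0·-4 + 3·3 + 3·-1 = 2
  a_5 = 1·2 + 0·-4 + 3·-4 + 3·3 = -1
  a_6 = 1·-1 + 0·2 + 3·-4 + 3·-4 = -25
  a_7 = 1·-25 + 0·-1 + 3·2 + 3·-4 = -31
  a_8 = 1·-31 + 0·-25 + 3·-1 + 3·2 = -28
  a_9 = 1·-28 + 0·-31 + 3·-25 + 3·-1 = -106
  a_10 = 1·-106 + 0·-28 + 3·-31 + 3·-25 = -274
  a_11 = 1·-274 + 0·-106 + 3·-28 + 3·-31 = -451
  a_12 = 1·-451 + 0·-274 + 3·-106 + 3·-28 = -853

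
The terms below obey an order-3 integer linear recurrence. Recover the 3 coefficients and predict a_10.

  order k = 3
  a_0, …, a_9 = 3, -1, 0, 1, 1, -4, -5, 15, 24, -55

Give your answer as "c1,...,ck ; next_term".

0,-4,-1 ; -111

  a_3 = 0·0 + -4·-1 + -1·3 = 1
  a_4 = 0·1 + -4·0 + -1·-1 = 1
  a_5 = 0·1 + -4·1 + -1·0 = -4
  a_6 = 0·-4 + -4·1 + -1·1 = -5
  a_7 = 0·-5 + -4·-4 + -1·1 = 15
  a_8 = 0·15 + -4·-5 + -1·-4 = 24
  a_9 = 0·24 + -4·15 + -1·-5 = -55
  a_10 = 0·-55 + -4·24 + -1·15 = -111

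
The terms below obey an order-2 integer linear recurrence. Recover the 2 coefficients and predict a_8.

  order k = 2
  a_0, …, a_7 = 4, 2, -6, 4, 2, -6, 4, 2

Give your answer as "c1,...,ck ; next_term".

-1,-1 ; -6

  a_2 = -1·2 + -1·4 = -6
  a_3 = -1·-6 + -1·2 = 4
  a_4 = -1·4 + -1·-6 = 2
  a_5 = -1·2 + -1·4 = -6
  a_6 = -1·-6 + -1·2 = 4
  a_7 = -1·4 + -1·-6 = 2
  a_8 = -1·2 + -1·4 = -6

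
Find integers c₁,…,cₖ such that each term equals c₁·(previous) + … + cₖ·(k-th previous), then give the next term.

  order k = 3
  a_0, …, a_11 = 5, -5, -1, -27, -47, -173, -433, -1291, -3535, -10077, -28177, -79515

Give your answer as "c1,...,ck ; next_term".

2,3,-2 ; -223407

  a_3 = 2·-1 + 3·-5 + -2·5 = -27
  a_4 = 2·-27 + 3·-1 + -2·-5 = -47
  a_5 = 2·-47 + 3·-27 + -2·-1 = -173
  a_6 = 2·-173 + 3·-47 + -2·-27 = -433
  a_7 = 2·-433 + 3·-173 + -2·-47 = -1291
  a_8 = 2·-1291 + 3·-433 + -2·-173 = -3535
  a_9 = 2·-3535 + 3·-1291 + -2·-433 = -10077
  a_10 = 2·-10077 + 3·-3535 + -2·-1291 = -28177
  a_11 = 2·-28177 + 3·-10077 + -2·-3535 = -79515
  a_12 = 2·-79515 + 3·-28177 + -2·-10077 = -223407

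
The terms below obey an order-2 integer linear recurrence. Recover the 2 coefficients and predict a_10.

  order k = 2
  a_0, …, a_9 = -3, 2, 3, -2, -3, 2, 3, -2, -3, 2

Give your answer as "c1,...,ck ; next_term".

  a_2 = 0·2 + -1·-3 = 3
  a_3 = 0·3 + -1·2 = -2
  a_4 = 0·-2 + -1·3 = -3
  a_5 = 0·-3 + -1·-2 = 2
  a_6 = 0·2 + -1·-3 = 3
  a_7 = 0·3 + -1·2 = -2
  a_8 = 0·-2 + -1·3 = -3
  a_9 = 0·-3 + -1·-2 = 2
  a_10 = 0·2 + -1·-3 = 3

0,-1 ; 3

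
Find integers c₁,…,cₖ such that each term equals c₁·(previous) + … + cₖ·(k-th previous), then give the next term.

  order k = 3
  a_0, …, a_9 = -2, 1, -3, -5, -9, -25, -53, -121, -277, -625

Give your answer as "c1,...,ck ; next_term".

  a_3 = 1·-3 + 2·1 + 2·-2 = -5
  a_4 = 1·-5 + 2·-3 + 2·1 = -9
  a_5 = 1·-9 + 2·-5 + 2·-3 = -25
  a_6 = 1·-25 + 2·-9 + 2·-5 = -53
  a_7 = 1·-53 + 2·-25 + 2·-9 = -121
  a_8 = 1·-121 + 2·-53 + 2·-25 = -277
  a_9 = 1·-277 + 2·-121 + 2·-53 = -625
  a_10 = 1·-625 + 2·-277 + 2·-121 = -1421

1,2,2 ; -1421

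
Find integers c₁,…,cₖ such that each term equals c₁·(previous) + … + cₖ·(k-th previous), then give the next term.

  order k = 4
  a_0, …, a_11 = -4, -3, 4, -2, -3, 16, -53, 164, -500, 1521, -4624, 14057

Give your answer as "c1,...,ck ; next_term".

-3,1,3,1 ; -42732

  a_4 = -3·-2 + 1·4 + 3·-3 + 1·-4 = -3
  a_5 = -3·-3 + 1·-2 + 3·4 + 1·-3 = 16
  a_6 = -3·16 + 1·-3 + 3·-2 + 1·4 = -53
  a_7 = -3·-53 + 1·16 + 3·-3 + 1·-2 = 164
  a_8 = -3·164 + 1·-53 + 3·16 + 1·-3 = -500
  a_9 = -3·-500 + 1·164 + 3·-53 + 1·16 = 1521
  a_10 = -3·1521 + 1·-500 + 3·164 + 1·-53 = -4624
  a_11 = -3·-4624 + 1·1521 + 3·-500 + 1·164 = 14057
  a_12 = -3·14057 + 1·-4624 + 3·1521 + 1·-500 = -42732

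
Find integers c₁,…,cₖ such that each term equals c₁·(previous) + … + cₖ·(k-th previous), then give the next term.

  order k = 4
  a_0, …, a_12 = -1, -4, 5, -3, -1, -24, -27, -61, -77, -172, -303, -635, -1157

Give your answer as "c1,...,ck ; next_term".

2,0,-2,3 ; -2224

  a_4 = 2·-3 + 0·5 + -2·-4 + 3·-1 = -1
  a_5 = 2·-1 + 0·-3 + -2·5 + 3·-4 = -24
  a_6 = 2·-24 + 0·-1 + -2·-3 + 3·5 = -27
  a_7 = 2·-27 + 0·-24 + -2·-1 + 3·-3 = -61
  a_8 = 2·-61 + 0·-27 + -2·-24 + 3·-1 = -77
  a_9 = 2·-77 + 0·-61 + -2·-27 + 3·-24 = -172
  a_10 = 2·-172 + 0·-77 + -2·-61 + 3·-27 = -303
  a_11 = 2·-303 + 0·-172 + -2·-77 + 3·-61 = -635
  a_12 = 2·-635 + 0·-303 + -2·-172 + 3·-77 = -1157
  a_13 = 2·-1157 + 0·-635 + -2·-303 + 3·-172 = -2224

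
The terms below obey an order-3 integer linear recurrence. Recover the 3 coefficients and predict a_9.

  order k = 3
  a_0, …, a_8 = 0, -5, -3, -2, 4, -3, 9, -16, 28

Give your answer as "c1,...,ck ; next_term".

-1,1,-1 ; -53

  a_3 = -1·-3 + 1·-5 + -1·0 = -2
  a_4 = -1·-2 + 1·-3 + -1·-5 = 4
  a_5 = -1·4 + 1·-2 + -1·-3 = -3
  a_6 = -1·-3 + 1·4 + -1·-2 = 9
  a_7 = -1·9 + 1·-3 + -1·4 = -16
  a_8 = -1·-16 + 1·9 + -1·-3 = 28
  a_9 = -1·28 + 1·-16 + -1·9 = -53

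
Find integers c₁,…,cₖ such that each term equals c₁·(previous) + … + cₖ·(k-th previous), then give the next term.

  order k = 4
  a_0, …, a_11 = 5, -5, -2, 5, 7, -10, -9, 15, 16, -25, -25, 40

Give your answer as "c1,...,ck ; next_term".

  a_4 = 0·5 + -1·-2 + 0·-5 + 1·5 = 7
  a_5 = 0·7 + -1·5 + 0·-2 + 1·-5 = -10
  a_6 = 0·-10 + -1·7 + 0·5 + 1·-2 = -9
  a_7 = 0·-9 + -1·-10 + 0·7 + 1·5 = 15
  a_8 = 0·15 + -1·-9 + 0·-10 + 1·7 = 16
  a_9 = 0·16 + -1·15 + 0·-9 + 1·-10 = -25
  a_10 = 0·-25 + -1·16 + 0·15 + 1·-9 = -25
  a_11 = 0·-25 + -1·-25 + 0·16 + 1·15 = 40
  a_12 = 0·40 + -1·-25 + 0·-25 + 1·16 = 41

0,-1,0,1 ; 41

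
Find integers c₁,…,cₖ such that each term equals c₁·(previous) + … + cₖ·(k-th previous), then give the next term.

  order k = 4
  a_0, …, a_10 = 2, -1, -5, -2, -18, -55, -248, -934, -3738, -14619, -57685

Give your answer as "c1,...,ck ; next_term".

  a_4 = 3·-2 + 4·-5 + -2·-1 + 3·2 = -18
  a_5 = 3·-18 + 4·-2 + -2·-5 + 3·-1 = -55
  a_6 = 3·-55 + 4·-18 + -2·-2 + 3·-5 = -248
  a_7 = 3·-248 + 4·-55 + -2·-18 + 3·-2 = -934
  a_8 = 3·-934 + 4·-248 + -2·-55 + 3·-18 = -3738
  a_9 = 3·-3738 + 4·-934 + -2·-248 + 3·-55 = -14619
  a_10 = 3·-14619 + 4·-3738 + -2·-934 + 3·-248 = -57685
  a_11 = 3·-57685 + 4·-14619 + -2·-3738 + 3·-934 = -226857

3,4,-2,3 ; -226857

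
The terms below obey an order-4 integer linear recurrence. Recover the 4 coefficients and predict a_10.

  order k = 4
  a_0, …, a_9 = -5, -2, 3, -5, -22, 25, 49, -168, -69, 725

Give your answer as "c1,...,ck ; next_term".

0,-3,4,1 ; -416

  a_4 = 0·-5 + -3·3 + 4·-2 + 1·-5 = -22
  a_5 = 0·-22 + -3·-5 + 4·3 + 1·-2 = 25
  a_6 = 0·25 + -3·-22 + 4·-5 + 1·3 = 49
  a_7 = 0·49 + -3·25 + 4·-22 + 1·-5 = -168
  a_8 = 0·-168 + -3·49 + 4·25 + 1·-22 = -69
  a_9 = 0·-69 + -3·-168 + 4·49 + 1·25 = 725
  a_10 = 0·725 + -3·-69 + 4·-168 + 1·49 = -416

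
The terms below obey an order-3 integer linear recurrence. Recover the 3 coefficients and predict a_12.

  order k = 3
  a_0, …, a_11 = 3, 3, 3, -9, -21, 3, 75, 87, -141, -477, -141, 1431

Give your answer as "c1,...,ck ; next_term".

  a_3 = 1·3 + -3·3 + -1·3 = -9
  a_4 = 1·-9 + -3·3 + -1·3 = -21
  a_5 = 1·-21 + -3·-9 + -1·3 = 3
  a_6 = 1·3 + -3·-21 + -1·-9 = 75
  a_7 = 1·75 + -3·3 + -1·-21 = 87
  a_8 = 1·87 + -3·75 + -1·3 = -141
  a_9 = 1·-141 + -3·87 + -1·75 = -477
  a_10 = 1·-477 + -3·-141 + -1·87 = -141
  a_11 = 1·-141 + -3·-477 + -1·-141 = 1431
  a_12 = 1·1431 + -3·-141 + -1·-477 = 2331

1,-3,-1 ; 2331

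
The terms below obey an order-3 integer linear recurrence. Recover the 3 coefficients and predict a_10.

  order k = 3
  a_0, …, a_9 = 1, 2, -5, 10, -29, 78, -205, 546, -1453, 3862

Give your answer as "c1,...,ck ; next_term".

-2,1,-2 ; -10269

  a_3 = -2·-5 + 1·2 + -2·1 = 10
  a_4 = -2·10 + 1·-5 + -2·2 = -29
  a_5 = -2·-29 + 1·10 + -2·-5 = 78
  a_6 = -2·78 + 1·-29 + -2·10 = -205
  a_7 = -2·-205 + 1·78 + -2·-29 = 546
  a_8 = -2·546 + 1·-205 + -2·78 = -1453
  a_9 = -2·-1453 + 1·546 + -2·-205 = 3862
  a_10 = -2·3862 + 1·-1453 + -2·546 = -10269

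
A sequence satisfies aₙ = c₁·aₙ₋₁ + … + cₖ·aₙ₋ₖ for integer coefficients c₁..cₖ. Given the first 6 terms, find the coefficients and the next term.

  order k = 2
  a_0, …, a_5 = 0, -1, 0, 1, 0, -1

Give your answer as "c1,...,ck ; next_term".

0,-1 ; 0

  a_2 = 0·-1 + -1·0 = 0
  a_3 = 0·0 + -1·-1 = 1
  a_4 = 0·1 + -1·0 = 0
  a_5 = 0·0 + -1·1 = -1
  a_6 = 0·-1 + -1·0 = 0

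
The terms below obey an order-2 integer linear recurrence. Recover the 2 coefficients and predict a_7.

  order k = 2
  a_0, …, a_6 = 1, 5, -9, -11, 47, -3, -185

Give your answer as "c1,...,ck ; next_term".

-1,-4 ; 197

  a_2 = -1·5 + -4·1 = -9
  a_3 = -1·-9 + -4·5 = -11
  a_4 = -1·-11 + -4·-9 = 47
  a_5 = -1·47 + -4·-11 = -3
  a_6 = -1·-3 + -4·47 = -185
  a_7 = -1·-185 + -4·-3 = 197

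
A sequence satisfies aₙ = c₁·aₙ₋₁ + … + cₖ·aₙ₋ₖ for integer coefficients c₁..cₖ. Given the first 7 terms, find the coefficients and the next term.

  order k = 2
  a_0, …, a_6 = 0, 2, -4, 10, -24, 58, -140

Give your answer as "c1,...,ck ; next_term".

  a_2 = -2·2 + 1·0 = -4
  a_3 = -2·-4 + 1·2 = 10
  a_4 = -2·10 + 1·-4 = -24
  a_5 = -2·-24 + 1·10 = 58
  a_6 = -2·58 + 1·-24 = -140
  a_7 = -2·-140 + 1·58 = 338

-2,1 ; 338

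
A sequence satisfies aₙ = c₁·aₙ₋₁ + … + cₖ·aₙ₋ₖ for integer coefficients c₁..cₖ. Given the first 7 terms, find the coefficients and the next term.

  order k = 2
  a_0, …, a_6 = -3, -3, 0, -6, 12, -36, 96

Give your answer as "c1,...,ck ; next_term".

  a_2 = -2·-3 + 2·-3 = 0
  a_3 = -2·0 + 2·-3 = -6
  a_4 = -2·-6 + 2·0 = 12
  a_5 = -2·12 + 2·-6 = -36
  a_6 = -2·-36 + 2·12 = 96
  a_7 = -2·96 + 2·-36 = -264

-2,2 ; -264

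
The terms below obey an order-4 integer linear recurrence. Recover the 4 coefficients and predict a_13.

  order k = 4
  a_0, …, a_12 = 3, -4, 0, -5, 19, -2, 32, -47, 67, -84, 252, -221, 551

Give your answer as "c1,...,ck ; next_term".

  a_4 = 1·-5 + 1·0 + -3·-4 + 4·3 = 19
  a_5 = 1·19 + 1·-5 + -3·0 + 4·-4 = -2
  a_6 = 1·-2 + 1·19 + -3·-5 + 4·0 = 32
  a_7 = 1·32 + 1·-2 + -3·19 + 4·-5 = -47
  a_8 = 1·-47 + 1·32 + -3·-2 + 4·19 = 67
  a_9 = 1·67 + 1·-47 + -3·32 + 4·-2 = -84
  a_10 = 1·-84 + 1·67 + -3·-47 + 4·32 = 252
  a_11 = 1·252 + 1·-84 + -3·67 + 4·-47 = -221
  a_12 = 1·-221 + 1·252 + -3·-84 + 4·67 = 551
  a_13 = 1·551 + 1·-221 + -3·252 + 4·-84 = -762

1,1,-3,4 ; -762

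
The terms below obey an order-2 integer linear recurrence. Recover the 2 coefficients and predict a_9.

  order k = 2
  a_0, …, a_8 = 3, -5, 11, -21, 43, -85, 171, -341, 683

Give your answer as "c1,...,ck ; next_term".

-1,2 ; -1365

  a_2 = -1·-5 + 2·3 = 11
  a_3 = -1·11 + 2·-5 = -21
  a_4 = -1·-21 + 2·11 = 43
  a_5 = -1·43 + 2·-21 = -85
  a_6 = -1·-85 + 2·43 = 171
  a_7 = -1·171 + 2·-85 = -341
  a_8 = -1·-341 + 2·171 = 683
  a_9 = -1·683 + 2·-341 = -1365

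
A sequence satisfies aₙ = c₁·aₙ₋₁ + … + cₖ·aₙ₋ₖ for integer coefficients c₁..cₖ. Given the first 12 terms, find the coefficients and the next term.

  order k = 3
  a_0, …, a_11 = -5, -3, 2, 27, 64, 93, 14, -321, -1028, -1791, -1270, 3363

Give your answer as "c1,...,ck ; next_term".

  a_3 = 2·2 + -1·-3 + -4·-5 = 27
  a_4 = 2·27 + -1·2 + -4·-3 = 64
  a_5 = 2·64 + -1·27 + -4·2 = 93
  a_6 = 2·93 + -1·64 + -4·27 = 14
  a_7 = 2·14 + -1·93 + -4·64 = -321
  a_8 = 2·-321 + -1·14 + -4·93 = -1028
  a_9 = 2·-1028 + -1·-321 + -4·14 = -1791
  a_10 = 2·-1791 + -1·-1028 + -4·-321 = -1270
  a_11 = 2·-1270 + -1·-1791 + -4·-1028 = 3363
  a_12 = 2·3363 + -1·-1270 + -4·-1791 = 15160

2,-1,-4 ; 15160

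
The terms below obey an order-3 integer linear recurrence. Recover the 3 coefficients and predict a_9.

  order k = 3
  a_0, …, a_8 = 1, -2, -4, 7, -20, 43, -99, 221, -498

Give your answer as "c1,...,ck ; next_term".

-2,1,1 ; 1118

  a_3 = -2·-4 + 1·-2 + 1·1 = 7
  a_4 = -2·7 + 1·-4 + 1·-2 = -20
  a_5 = -2·-20 + 1·7 + 1·-4 = 43
  a_6 = -2·43 + 1·-20 + 1·7 = -99
  a_7 = -2·-99 + 1·43 + 1·-20 = 221
  a_8 = -2·221 + 1·-99 + 1·43 = -498
  a_9 = -2·-498 + 1·221 + 1·-99 = 1118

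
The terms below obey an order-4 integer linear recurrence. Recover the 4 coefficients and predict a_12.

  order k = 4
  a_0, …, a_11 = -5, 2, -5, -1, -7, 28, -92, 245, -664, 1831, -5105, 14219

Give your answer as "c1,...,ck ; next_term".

-3,-1,0,3 ; -39544

  a_4 = -3·-1 + -1·-5 + 0·2 + 3·-5 = -7
  a_5 = -3·-7 + -1·-1 + 0·-5 + 3·2 = 28
  a_6 = -3·28 + -1·-7 + 0·-1 + 3·-5 = -92
  a_7 = -3·-92 + -1·28 + 0·-7 + 3·-1 = 245
  a_8 = -3·245 + -1·-92 + 0·28 + 3·-7 = -664
  a_9 = -3·-664 + -1·245 + 0·-92 + 3·28 = 1831
  a_10 = -3·1831 + -1·-664 + 0·245 + 3·-92 = -5105
  a_11 = -3·-5105 + -1·1831 + 0·-664 + 3·245 = 14219
  a_12 = -3·14219 + -1·-5105 + 0·1831 + 3·-664 = -39544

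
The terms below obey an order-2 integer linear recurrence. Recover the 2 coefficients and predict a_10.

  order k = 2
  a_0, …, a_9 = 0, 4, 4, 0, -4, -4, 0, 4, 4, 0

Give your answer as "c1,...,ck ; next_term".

1,-1 ; -4

  a_2 = 1·4 + -1·0 = 4
  a_3 = 1·4 + -1·4 = 0
  a_4 = 1·0 + -1·4 = -4
  a_5 = 1·-4 + -1·0 = -4
  a_6 = 1·-4 + -1·-4 = 0
  a_7 = 1·0 + -1·-4 = 4
  a_8 = 1·4 + -1·0 = 4
  a_9 = 1·4 + -1·4 = 0
  a_10 = 1·0 + -1·4 = -4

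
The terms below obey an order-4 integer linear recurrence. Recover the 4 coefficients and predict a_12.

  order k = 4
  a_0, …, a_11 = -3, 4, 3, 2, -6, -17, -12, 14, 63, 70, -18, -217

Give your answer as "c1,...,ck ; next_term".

0,0,-3,-2 ; -336

  a_4 = 0·2 + 0·3 + -3·4 + -2·-3 = -6
  a_5 = 0·-6 + 0·2 + -3·3 + -2·4 = -17
  a_6 = 0·-17 + 0·-6 + -3·2 + -2·3 = -12
  a_7 = 0·-12 + 0·-17 + -3·-6 + -2·2 = 14
  a_8 = 0·14 + 0·-12 + -3·-17 + -2·-6 = 63
  a_9 = 0·63 + 0·14 + -3·-12 + -2·-17 = 70
  a_10 = 0·70 + 0·63 + -3·14 + -2·-12 = -18
  a_11 = 0·-18 + 0·70 + -3·63 + -2·14 = -217
  a_12 = 0·-217 + 0·-18 + -3·70 + -2·63 = -336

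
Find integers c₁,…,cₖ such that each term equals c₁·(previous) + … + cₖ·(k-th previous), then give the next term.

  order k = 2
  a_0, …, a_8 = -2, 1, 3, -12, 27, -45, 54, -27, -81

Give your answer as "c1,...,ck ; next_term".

-3,-3 ; 324

  a_2 = -3·1 + -3·-2 = 3
  a_3 = -3·3 + -3·1 = -12
  a_4 = -3·-12 + -3·3 = 27
  a_5 = -3·27 + -3·-12 = -45
  a_6 = -3·-45 + -3·27 = 54
  a_7 = -3·54 + -3·-45 = -27
  a_8 = -3·-27 + -3·54 = -81
  a_9 = -3·-81 + -3·-27 = 324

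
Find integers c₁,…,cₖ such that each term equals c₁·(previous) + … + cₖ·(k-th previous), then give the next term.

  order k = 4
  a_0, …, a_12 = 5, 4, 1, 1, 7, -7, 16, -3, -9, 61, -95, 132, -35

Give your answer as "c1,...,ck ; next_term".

-1,1,3,-1 ; -179

  a_4 = -1·1 + 1·1 + 3·4 + -1·5 = 7
  a_5 = -1·7 + 1·1 + 3·1 + -1·4 = -7
  a_6 = -1·-7 + 1·7 + 3·1 + -1·1 = 16
  a_7 = -1·16 + 1·-7 + 3·7 + -1·1 = -3
  a_8 = -1·-3 + 1·16 + 3·-7 + -1·7 = -9
  a_9 = -1·-9 + 1·-3 + 3·16 + -1·-7 = 61
  a_10 = -1·61 + 1·-9 + 3·-3 + -1·16 = -95
  a_11 = -1·-95 + 1·61 + 3·-9 + -1·-3 = 132
  a_12 = -1·132 + 1·-95 + 3·61 + -1·-9 = -35
  a_13 = -1·-35 + 1·132 + 3·-95 + -1·61 = -179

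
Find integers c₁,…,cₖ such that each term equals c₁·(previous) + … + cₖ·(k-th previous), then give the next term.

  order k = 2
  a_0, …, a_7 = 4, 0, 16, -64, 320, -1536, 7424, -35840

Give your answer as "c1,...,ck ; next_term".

  a_2 = -4·0 + 4·4 = 16
  a_3 = -4·16 + 4·0 = -64
  a_4 = -4·-64 + 4·16 = 320
  a_5 = -4·320 + 4·-64 = -1536
  a_6 = -4·-1536 + 4·320 = 7424
  a_7 = -4·7424 + 4·-1536 = -35840
  a_8 = -4·-35840 + 4·7424 = 173056

-4,4 ; 173056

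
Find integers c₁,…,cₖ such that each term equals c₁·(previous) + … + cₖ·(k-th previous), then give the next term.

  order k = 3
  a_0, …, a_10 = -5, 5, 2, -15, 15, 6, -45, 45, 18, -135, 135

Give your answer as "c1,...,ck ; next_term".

0,0,3 ; 54

  a_3 = 0·2 + 0·5 + 3·-5 = -15
  a_4 = 0·-15 + 0·2 + 3·5 = 15
  a_5 = 0·15 + 0·-15 + 3·2 = 6
  a_6 = 0·6 + 0·15 + 3·-15 = -45
  a_7 = 0·-45 + 0·6 + 3·15 = 45
  a_8 = 0·45 + 0·-45 + 3·6 = 18
  a_9 = 0·18 + 0·45 + 3·-45 = -135
  a_10 = 0·-135 + 0·18 + 3·45 = 135
  a_11 = 0·135 + 0·-135 + 3·18 = 54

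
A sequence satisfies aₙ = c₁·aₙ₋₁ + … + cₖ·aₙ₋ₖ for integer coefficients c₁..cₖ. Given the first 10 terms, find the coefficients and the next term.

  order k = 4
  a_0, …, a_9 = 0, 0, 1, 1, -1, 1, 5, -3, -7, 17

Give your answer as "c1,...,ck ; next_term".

  a_4 = 1·1 + -2·1 + 4·0 + -2·0 = -1
  a_5 = 1·-1 + -2·1 + 4·1 + -2·0 = 1
  a_6 = 1·1 + -2·-1 + 4·1 + -2·1 = 5
  a_7 = 1·5 + -2·1 + 4·-1 + -2·1 = -3
  a_8 = 1·-3 + -2·5 + 4·1 + -2·-1 = -7
  a_9 = 1·-7 + -2·-3 + 4·5 + -2·1 = 17
  a_10 = 1·17 + -2·-7 + 4·-3 + -2·5 = 9

1,-2,4,-2 ; 9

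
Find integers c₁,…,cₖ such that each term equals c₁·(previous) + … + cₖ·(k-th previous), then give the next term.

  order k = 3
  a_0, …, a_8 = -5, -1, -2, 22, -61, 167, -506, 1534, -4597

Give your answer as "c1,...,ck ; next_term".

  a_3 = -3·-2 + -1·-1 + -3·-5 = 22
  a_4 = -3·22 + -1·-2 + -3·-1 = -61
  a_5 = -3·-61 + -1·22 + -3·-2 = 167
  a_6 = -3·167 + -1·-61 + -3·22 = -506
  a_7 = -3·-506 + -1·167 + -3·-61 = 1534
  a_8 = -3·1534 + -1·-506 + -3·167 = -4597
  a_9 = -3·-4597 + -1·1534 + -3·-506 = 13775

-3,-1,-3 ; 13775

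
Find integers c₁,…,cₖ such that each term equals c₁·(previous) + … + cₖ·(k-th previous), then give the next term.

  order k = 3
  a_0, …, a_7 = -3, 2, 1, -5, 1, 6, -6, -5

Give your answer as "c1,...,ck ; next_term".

  a_3 = 0·1 + -1·2 + 1·-3 = -5
  a_4 = 0·-5 + -1·1 + 1·2 = 1
  a_5 = 0·1 + -1·-5 + 1·1 = 6
  a_6 = 0·6 + -1·1 + 1·-5 = -6
  a_7 = 0·-6 + -1·6 + 1·1 = -5
  a_8 = 0·-5 + -1·-6 + 1·6 = 12

0,-1,1 ; 12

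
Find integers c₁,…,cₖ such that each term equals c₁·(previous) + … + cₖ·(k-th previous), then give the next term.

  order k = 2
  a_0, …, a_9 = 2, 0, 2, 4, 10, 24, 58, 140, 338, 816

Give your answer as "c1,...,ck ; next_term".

  a_2 = 2·0 + 1·2 = 2
  a_3 = 2·2 + 1·0 = 4
  a_4 = 2·4 + 1·2 = 10
  a_5 = 2·10 + 1·4 = 24
  a_6 = 2·24 + 1·10 = 58
  a_7 = 2·58 + 1·24 = 140
  a_8 = 2·140 + 1·58 = 338
  a_9 = 2·338 + 1·140 = 816
  a_10 = 2·816 + 1·338 = 1970

2,1 ; 1970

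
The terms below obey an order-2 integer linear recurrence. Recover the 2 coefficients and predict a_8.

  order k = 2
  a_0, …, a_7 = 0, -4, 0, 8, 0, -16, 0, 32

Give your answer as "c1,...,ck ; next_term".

  a_2 = 0·-4 + -2·0 = 0
  a_3 = 0·0 + -2·-4 = 8
  a_4 = 0·8 + -2·0 = 0
  a_5 = 0·0 + -2·8 = -16
  a_6 = 0·-16 + -2·0 = 0
  a_7 = 0·0 + -2·-16 = 32
  a_8 = 0·32 + -2·0 = 0

0,-2 ; 0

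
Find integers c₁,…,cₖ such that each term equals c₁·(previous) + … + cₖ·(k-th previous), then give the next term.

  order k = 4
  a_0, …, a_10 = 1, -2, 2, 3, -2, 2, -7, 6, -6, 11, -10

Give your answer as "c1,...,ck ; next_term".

  a_4 = -1·3 + 0·2 + -1·-2 + -1·1 = -2
  a_5 = -1·-2 + 0·3 + -1·2 + -1·-2 = 2
  a_6 = -1·2 + 0·-2 + -1·3 + -1·2 = -7
  a_7 = -1·-7 + 0·2 + -1·-2 + -1·3 = 6
  a_8 = -1·6 + 0·-7 + -1·2 + -1·-2 = -6
  a_9 = -1·-6 + 0·6 + -1·-7 + -1·2 = 11
  a_10 = -1·11 + 0·-6 + -1·6 + -1·-7 = -10
  a_11 = -1·-10 + 0·11 + -1·-6 + -1·6 = 10

-1,0,-1,-1 ; 10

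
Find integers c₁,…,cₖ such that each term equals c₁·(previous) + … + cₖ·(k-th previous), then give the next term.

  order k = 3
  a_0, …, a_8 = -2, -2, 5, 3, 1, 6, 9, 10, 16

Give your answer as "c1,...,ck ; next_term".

  a_3 = 1·5 + 0·-2 + 1·-2 = 3
  a_4 = 1·3 + 0·5 + 1·-2 = 1
  a_5 = 1·1 + 0·3 + 1·5 = 6
  a_6 = 1·6 + 0·1 + 1·3 = 9
  a_7 = 1·9 + 0·6 + 1·1 = 10
  a_8 = 1·10 + 0·9 + 1·6 = 16
  a_9 = 1·16 + 0·10 + 1·9 = 25

1,0,1 ; 25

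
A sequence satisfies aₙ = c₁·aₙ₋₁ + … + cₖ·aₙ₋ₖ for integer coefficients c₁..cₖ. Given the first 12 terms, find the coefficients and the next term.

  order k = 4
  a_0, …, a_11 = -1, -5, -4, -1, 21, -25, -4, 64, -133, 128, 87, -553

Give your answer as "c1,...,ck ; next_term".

-2,-3,-1,-2 ; 983

  a_4 = -2·-1 + -3·-4 + -1·-5 + -2·-1 = 21
  a_5 = -2·21 + -3·-1 + -1·-4 + -2·-5 = -25
  a_6 = -2·-25 + -3·21 + -1·-1 + -2·-4 = -4
  a_7 = -2·-4 + -3·-25 + -1·21 + -2·-1 = 64
  a_8 = -2·64 + -3·-4 + -1·-25 + -2·21 = -133
  a_9 = -2·-133 + -3·64 + -1·-4 + -2·-25 = 128
  a_10 = -2·128 + -3·-133 + -1·64 + -2·-4 = 87
  a_11 = -2·87 + -3·128 + -1·-133 + -2·64 = -553
  a_12 = -2·-553 + -3·87 + -1·128 + -2·-133 = 983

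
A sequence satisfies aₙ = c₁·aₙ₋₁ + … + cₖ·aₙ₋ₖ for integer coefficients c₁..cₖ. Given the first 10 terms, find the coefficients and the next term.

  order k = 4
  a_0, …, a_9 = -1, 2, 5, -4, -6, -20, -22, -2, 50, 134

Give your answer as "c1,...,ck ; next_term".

  a_4 = 1·-4 + 0·5 + -2·2 + -2·-1 = -6
  a_5 = 1·-6 + 0·-4 + -2·5 + -2·2 = -20
  a_6 = 1·-20 + 0·-6 + -2·-4 + -2·5 = -22
  a_7 = 1·-22 + 0·-20 + -2·-6 + -2·-4 = -2
  a_8 = 1·-2 + 0·-22 + -2·-20 + -2·-6 = 50
  a_9 = 1·50 + 0·-2 + -2·-22 + -2·-20 = 134
  a_10 = 1·134 + 0·50 + -2·-2 + -2·-22 = 182

1,0,-2,-2 ; 182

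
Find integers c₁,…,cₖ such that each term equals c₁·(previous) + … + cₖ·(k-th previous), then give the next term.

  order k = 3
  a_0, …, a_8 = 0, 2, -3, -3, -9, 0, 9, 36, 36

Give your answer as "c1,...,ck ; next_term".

  a_3 = 1·-3 + 0·2 + -3·0 = -3
  a_4 = 1·-3 + 0·-3 + -3·2 = -9
  a_5 = 1·-9 + 0·-3 + -3·-3 = 0
  a_6 = 1·0 + 0·-9 + -3·-3 = 9
  a_7 = 1·9 + 0·0 + -3·-9 = 36
  a_8 = 1·36 + 0·9 + -3·0 = 36
  a_9 = 1·36 + 0·36 + -3·9 = 9

1,0,-3 ; 9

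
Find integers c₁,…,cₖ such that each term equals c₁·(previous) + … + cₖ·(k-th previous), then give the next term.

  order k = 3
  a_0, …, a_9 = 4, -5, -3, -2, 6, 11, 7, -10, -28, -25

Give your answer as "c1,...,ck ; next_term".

  a_3 = 1·-3 + -1·-5 + -1·4 = -2
  a_4 = 1·-2 + -1·-3 + -1·-5 = 6
  a_5 = 1·6 + -1·-2 + -1·-3 = 11
  a_6 = 1·11 + -1·6 + -1·-2 = 7
  a_7 = 1·7 + -1·11 + -1·6 = -10
  a_8 = 1·-10 + -1·7 + -1·11 = -28
  a_9 = 1·-28 + -1·-10 + -1·7 = -25
  a_10 = 1·-25 + -1·-28 + -1·-10 = 13

1,-1,-1 ; 13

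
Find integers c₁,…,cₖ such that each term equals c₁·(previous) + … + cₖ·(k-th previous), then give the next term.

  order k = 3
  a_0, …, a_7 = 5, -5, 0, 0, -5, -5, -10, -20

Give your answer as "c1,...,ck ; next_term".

  a_3 = 1·0 + 1·-5 + 1·5 = 0
  a_4 = 1·0 + 1·0 + 1·-5 = -5
  a_5 = 1·-5 + 1·0 + 1·0 = -5
  a_6 = 1·-5 + 1·-5 + 1·0 = -10
  a_7 = 1·-10 + 1·-5 + 1·-5 = -20
  a_8 = 1·-20 + 1·-10 + 1·-5 = -35

1,1,1 ; -35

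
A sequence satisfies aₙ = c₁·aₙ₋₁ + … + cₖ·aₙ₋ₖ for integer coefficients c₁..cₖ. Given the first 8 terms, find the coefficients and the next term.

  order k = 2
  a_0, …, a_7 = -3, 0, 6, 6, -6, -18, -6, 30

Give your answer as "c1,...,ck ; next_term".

  a_2 = 1·0 + -2·-3 = 6
  a_3 = 1·6 + -2·0 = 6
  a_4 = 1·6 + -2·6 = -6
  a_5 = 1·-6 + -2·6 = -18
  a_6 = 1·-18 + -2·-6 = -6
  a_7 = 1·-6 + -2·-18 = 30
  a_8 = 1·30 + -2·-6 = 42

1,-2 ; 42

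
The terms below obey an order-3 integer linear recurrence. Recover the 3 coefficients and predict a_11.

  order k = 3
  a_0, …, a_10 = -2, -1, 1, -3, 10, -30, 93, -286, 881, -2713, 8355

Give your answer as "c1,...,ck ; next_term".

  a_3 = -2·1 + 3·-1 + -1·-2 = -3
  a_4 = -2·-3 + 3·1 + -1·-1 = 10
  a_5 = -2·10 + 3·-3 + -1·1 = -30
  a_6 = -2·-30 + 3·10 + -1·-3 = 93
  a_7 = -2·93 + 3·-30 + -1·10 = -286
  a_8 = -2·-286 + 3·93 + -1·-30 = 881
  a_9 = -2·881 + 3·-286 + -1·93 = -2713
  a_10 = -2·-2713 + 3·881 + -1·-286 = 8355
  a_11 = -2·8355 + 3·-2713 + -1·881 = -25730

-2,3,-1 ; -25730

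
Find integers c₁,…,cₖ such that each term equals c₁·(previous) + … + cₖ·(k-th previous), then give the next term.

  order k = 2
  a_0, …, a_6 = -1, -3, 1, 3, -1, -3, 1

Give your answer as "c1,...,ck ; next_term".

  a_2 = 0·-3 + -1·-1 = 1
  a_3 = 0·1 + -1·-3 = 3
  a_4 = 0·3 + -1·1 = -1
  a_5 = 0·-1 + -1·3 = -3
  a_6 = 0·-3 + -1·-1 = 1
  a_7 = 0·1 + -1·-3 = 3

0,-1 ; 3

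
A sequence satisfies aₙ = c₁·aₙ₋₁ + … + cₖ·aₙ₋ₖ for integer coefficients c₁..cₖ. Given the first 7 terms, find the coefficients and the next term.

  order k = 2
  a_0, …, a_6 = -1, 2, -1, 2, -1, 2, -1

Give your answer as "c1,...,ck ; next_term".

  a_2 = 0·2 + 1·-1 = -1
  a_3 = 0·-1 + 1·2 = 2
  a_4 = 0·2 + 1·-1 = -1
  a_5 = 0·-1 + 1·2 = 2
  a_6 = 0·2 + 1·-1 = -1
  a_7 = 0·-1 + 1·2 = 2

0,1 ; 2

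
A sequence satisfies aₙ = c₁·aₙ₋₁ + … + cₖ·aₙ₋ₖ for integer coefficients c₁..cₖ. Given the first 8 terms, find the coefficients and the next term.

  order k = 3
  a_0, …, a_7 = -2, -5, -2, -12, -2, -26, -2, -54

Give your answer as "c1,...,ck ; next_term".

-1,2,2 ; -2

  a_3 = -1·-2 + 2·-5 + 2·-2 = -12
  a_4 = -1·-12 + 2·-2 + 2·-5 = -2
  a_5 = -1·-2 + 2·-12 + 2·-2 = -26
  a_6 = -1·-26 + 2·-2 + 2·-12 = -2
  a_7 = -1·-2 + 2·-26 + 2·-2 = -54
  a_8 = -1·-54 + 2·-2 + 2·-26 = -2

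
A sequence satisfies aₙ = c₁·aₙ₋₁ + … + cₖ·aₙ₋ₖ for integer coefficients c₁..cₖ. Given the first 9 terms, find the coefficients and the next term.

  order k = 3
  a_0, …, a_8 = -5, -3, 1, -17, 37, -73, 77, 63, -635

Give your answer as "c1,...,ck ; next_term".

-3,-2,4 ; 2087

  a_3 = -3·1 + -2·-3 + 4·-5 = -17
  a_4 = -3·-17 + -2·1 + 4·-3 = 37
  a_5 = -3·37 + -2·-17 + 4·1 = -73
  a_6 = -3·-73 + -2·37 + 4·-17 = 77
  a_7 = -3·77 + -2·-73 + 4·37 = 63
  a_8 = -3·63 + -2·77 + 4·-73 = -635
  a_9 = -3·-635 + -2·63 + 4·77 = 2087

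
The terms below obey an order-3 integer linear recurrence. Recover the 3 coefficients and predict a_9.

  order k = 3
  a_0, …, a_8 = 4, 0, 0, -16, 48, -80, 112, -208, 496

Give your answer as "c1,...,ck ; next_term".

  a_3 = -3·0 + -4·0 + -4·4 = -16
  a_4 = -3·-16 + -4·0 + -4·0 = 48
  a_5 = -3·48 + -4·-16 + -4·0 = -80
  a_6 = -3·-80 + -4·48 + -4·-16 = 112
  a_7 = -3·112 + -4·-80 + -4·48 = -208
  a_8 = -3·-208 + -4·112 + -4·-80 = 496
  a_9 = -3·496 + -4·-208 + -4·112 = -1104

-3,-4,-4 ; -1104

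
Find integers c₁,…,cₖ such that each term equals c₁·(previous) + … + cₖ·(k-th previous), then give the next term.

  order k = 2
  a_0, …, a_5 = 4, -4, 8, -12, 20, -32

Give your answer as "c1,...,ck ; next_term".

-1,1 ; 52

  a_2 = -1·-4 + 1·4 = 8
  a_3 = -1·8 + 1·-4 = -12
  a_4 = -1·-12 + 1·8 = 20
  a_5 = -1·20 + 1·-12 = -32
  a_6 = -1·-32 + 1·20 = 52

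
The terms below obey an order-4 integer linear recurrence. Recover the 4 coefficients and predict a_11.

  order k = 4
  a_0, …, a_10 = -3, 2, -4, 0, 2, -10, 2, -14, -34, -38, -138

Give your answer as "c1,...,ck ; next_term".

1,2,2,-2 ; -254

  a_4 = 1·0 + 2·-4 + 2·2 + -2·-3 = 2
  a_5 = 1·2 + 2·0 + 2·-4 + -2·2 = -10
  a_6 = 1·-10 + 2·2 + 2·0 + -2·-4 = 2
  a_7 = 1·2 + 2·-10 + 2·2 + -2·0 = -14
  a_8 = 1·-14 + 2·2 + 2·-10 + -2·2 = -34
  a_9 = 1·-34 + 2·-14 + 2·2 + -2·-10 = -38
  a_10 = 1·-38 + 2·-34 + 2·-14 + -2·2 = -138
  a_11 = 1·-138 + 2·-38 + 2·-34 + -2·-14 = -254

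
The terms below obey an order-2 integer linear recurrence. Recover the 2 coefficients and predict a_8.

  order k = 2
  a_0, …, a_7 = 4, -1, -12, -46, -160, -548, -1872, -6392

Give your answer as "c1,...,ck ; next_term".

4,-2 ; -21824

  a_2 = 4·-1 + -2·4 = -12
  a_3 = 4·-12 + -2·-1 = -46
  a_4 = 4·-46 + -2·-12 = -160
  a_5 = 4·-160 + -2·-46 = -548
  a_6 = 4·-548 + -2·-160 = -1872
  a_7 = 4·-1872 + -2·-548 = -6392
  a_8 = 4·-6392 + -2·-1872 = -21824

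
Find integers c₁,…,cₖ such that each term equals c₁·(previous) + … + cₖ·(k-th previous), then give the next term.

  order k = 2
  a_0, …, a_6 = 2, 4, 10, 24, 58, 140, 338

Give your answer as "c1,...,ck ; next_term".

2,1 ; 816

  a_2 = 2·4 + 1·2 = 10
  a_3 = 2·10 + 1·4 = 24
  a_4 = 2·24 + 1·10 = 58
  a_5 = 2·58 + 1·24 = 140
  a_6 = 2·140 + 1·58 = 338
  a_7 = 2·338 + 1·140 = 816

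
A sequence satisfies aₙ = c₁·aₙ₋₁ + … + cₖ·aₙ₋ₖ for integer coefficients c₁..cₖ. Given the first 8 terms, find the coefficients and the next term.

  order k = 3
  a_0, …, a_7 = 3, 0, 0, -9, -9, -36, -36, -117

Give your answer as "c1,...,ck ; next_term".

1,3,-3 ; -117

  a_3 = 1·0 + 3·0 + -3·3 = -9
  a_4 = 1·-9 + 3·0 + -3·0 = -9
  a_5 = 1·-9 + 3·-9 + -3·0 = -36
  a_6 = 1·-36 + 3·-9 + -3·-9 = -36
  a_7 = 1·-36 + 3·-36 + -3·-9 = -117
  a_8 = 1·-117 + 3·-36 + -3·-36 = -117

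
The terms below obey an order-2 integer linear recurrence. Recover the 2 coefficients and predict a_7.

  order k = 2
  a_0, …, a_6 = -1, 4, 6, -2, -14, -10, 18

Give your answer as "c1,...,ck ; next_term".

1,-2 ; 38

  a_2 = 1·4 + -2·-1 = 6
  a_3 = 1·6 + -2·4 = -2
  a_4 = 1·-2 + -2·6 = -14
  a_5 = 1·-14 + -2·-2 = -10
  a_6 = 1·-10 + -2·-14 = 18
  a_7 = 1·18 + -2·-10 = 38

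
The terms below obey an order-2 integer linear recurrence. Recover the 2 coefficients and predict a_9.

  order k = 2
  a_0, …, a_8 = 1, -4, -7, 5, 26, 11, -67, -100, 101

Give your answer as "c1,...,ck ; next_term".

1,-3 ; 401

  a_2 = 1·-4 + -3·1 = -7
  a_3 = 1·-7 + -3·-4 = 5
  a_4 = 1·5 + -3·-7 = 26
  a_5 = 1·26 + -3·5 = 11
  a_6 = 1·11 + -3·26 = -67
  a_7 = 1·-67 + -3·11 = -100
  a_8 = 1·-100 + -3·-67 = 101
  a_9 = 1·101 + -3·-100 = 401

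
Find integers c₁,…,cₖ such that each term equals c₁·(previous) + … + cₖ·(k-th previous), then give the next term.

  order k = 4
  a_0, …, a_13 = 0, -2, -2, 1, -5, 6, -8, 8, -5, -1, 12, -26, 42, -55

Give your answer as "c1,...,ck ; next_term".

-1,1,1,-1 ; 59

  a_4 = -1·1 + 1·-2 + 1·-2 + -1·0 = -5
  a_5 = -1·-5 + 1·1 + 1·-2 + -1·-2 = 6
  a_6 = -1·6 + 1·-5 + 1·1 + -1·-2 = -8
  a_7 = -1·-8 + 1·6 + 1·-5 + -1·1 = 8
  a_8 = -1·8 + 1·-8 + 1·6 + -1·-5 = -5
  a_9 = -1·-5 + 1·8 + 1·-8 + -1·6 = -1
  a_10 = -1·-1 + 1·-5 + 1·8 + -1·-8 = 12
  a_11 = -1·12 + 1·-1 + 1·-5 + -1·8 = -26
  a_12 = -1·-26 + 1·12 + 1·-1 + -1·-5 = 42
  a_13 = -1·42 + 1·-26 + 1·12 + -1·-1 = -55
  a_14 = -1·-55 + 1·42 + 1·-26 + -1·12 = 59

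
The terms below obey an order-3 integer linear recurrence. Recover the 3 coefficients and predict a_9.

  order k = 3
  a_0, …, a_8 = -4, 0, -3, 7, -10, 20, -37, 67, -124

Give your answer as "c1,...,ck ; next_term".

-1,1,-1 ; 228

  a_3 = -1·-3 + 1·0 + -1·-4 = 7
  a_4 = -1·7 + 1·-3 + -1·0 = -10
  a_5 = -1·-10 + 1·7 + -1·-3 = 20
  a_6 = -1·20 + 1·-10 + -1·7 = -37
  a_7 = -1·-37 + 1·20 + -1·-10 = 67
  a_8 = -1·67 + 1·-37 + -1·20 = -124
  a_9 = -1·-124 + 1·67 + -1·-37 = 228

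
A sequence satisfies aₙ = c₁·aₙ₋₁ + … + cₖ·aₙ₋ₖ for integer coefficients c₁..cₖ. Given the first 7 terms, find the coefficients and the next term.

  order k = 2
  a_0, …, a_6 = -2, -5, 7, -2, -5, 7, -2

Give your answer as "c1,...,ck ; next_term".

-1,-1 ; -5

  a_2 = -1·-5 + -1·-2 = 7
  a_3 = -1·7 + -1·-5 = -2
  a_4 = -1·-2 + -1·7 = -5
  a_5 = -1·-5 + -1·-2 = 7
  a_6 = -1·7 + -1·-5 = -2
  a_7 = -1·-2 + -1·7 = -5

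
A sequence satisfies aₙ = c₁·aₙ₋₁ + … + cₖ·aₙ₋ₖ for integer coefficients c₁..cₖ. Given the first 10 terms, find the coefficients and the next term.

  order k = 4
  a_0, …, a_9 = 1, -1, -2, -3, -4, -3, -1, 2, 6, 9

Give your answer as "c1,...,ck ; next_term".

1,0,0,-1 ; 10

  a_4 = 1·-3 + 0·-2 + 0·-1 + -1·1 = -4
  a_5 = 1·-4 + 0·-3 + 0·-2 + -1·-1 = -3
  a_6 = 1·-3 + 0·-4 + 0·-3 + -1·-2 = -1
  a_7 = 1·-1 + 0·-3 + 0·-4 + -1·-3 = 2
  a_8 = 1·2 + 0·-1 + 0·-3 + -1·-4 = 6
  a_9 = 1·6 + 0·2 + 0·-1 + -1·-3 = 9
  a_10 = 1·9 + 0·6 + 0·2 + -1·-1 = 10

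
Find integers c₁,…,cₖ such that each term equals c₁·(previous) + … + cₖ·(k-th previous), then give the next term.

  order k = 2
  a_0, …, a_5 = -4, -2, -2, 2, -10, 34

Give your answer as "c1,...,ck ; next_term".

  a_2 = -3·-2 + 2·-4 = -2
  a_3 = -3·-2 + 2·-2 = 2
  a_4 = -3·2 + 2·-2 = -10
  a_5 = -3·-10 + 2·2 = 34
  a_6 = -3·34 + 2·-10 = -122

-3,2 ; -122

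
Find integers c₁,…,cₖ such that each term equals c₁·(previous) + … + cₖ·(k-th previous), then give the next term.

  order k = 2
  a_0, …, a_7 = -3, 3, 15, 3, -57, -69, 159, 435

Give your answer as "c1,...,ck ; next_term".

  a_2 = 1·3 + -4·-3 = 15
  a_3 = 1·15 + -4·3 = 3
  a_4 = 1·3 + -4·15 = -57
  a_5 = 1·-57 + -4·3 = -69
  a_6 = 1·-69 + -4·-57 = 159
  a_7 = 1·159 + -4·-69 = 435
  a_8 = 1·435 + -4·159 = -201

1,-4 ; -201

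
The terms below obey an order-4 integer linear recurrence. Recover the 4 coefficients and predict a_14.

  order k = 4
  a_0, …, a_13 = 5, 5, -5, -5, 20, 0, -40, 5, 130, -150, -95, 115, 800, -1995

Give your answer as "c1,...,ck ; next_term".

  a_4 = -2·-5 + -2·-5 + -3·5 + 3·5 = 20
  a_5 = -2·20 + -2·-5 + -3·-5 + 3·5 = 0
  a_6 = -2·0 + -2·20 + -3·-5 + 3·-5 = -40
  a_7 = -2·-40 + -2·0 + -3·20 + 3·-5 = 5
  a_8 = -2·5 + -2·-40 + -3·0 + 3·20 = 130
  a_9 = -2·130 + -2·5 + -3·-40 + 3·0 = -150
  a_10 = -2·-150 + -2·130 + -3·5 + 3·-40 = -95
  a_11 = -2·-95 + -2·-150 + -3·130 + 3·5 = 115
  a_12 = -2·115 + -2·-95 + -3·-150 + 3·130 = 800
  a_13 = -2·800 + -2·115 + -3·-95 + 3·-150 = -1995
  a_14 = -2·-1995 + -2·800 + -3·115 + 3·-95 = 1760

-2,-2,-3,3 ; 1760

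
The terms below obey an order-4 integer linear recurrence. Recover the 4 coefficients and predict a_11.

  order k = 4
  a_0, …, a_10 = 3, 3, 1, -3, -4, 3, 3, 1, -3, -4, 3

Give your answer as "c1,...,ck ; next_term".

  a_4 = -1·-3 + -1·1 + -1·3 + -1·3 = -4
  a_5 = -1·-4 + -1·-3 + -1·1 + -1·3 = 3
  a_6 = -1·3 + -1·-4 + -1·-3 + -1·1 = 3
  a_7 = -1·3 + -1·3 + -1·-4 + -1·-3 = 1
  a_8 = -1·1 + -1·3 + -1·3 + -1·-4 = -3
  a_9 = -1·-3 + -1·1 + -1·3 + -1·3 = -4
  a_10 = -1·-4 + -1·-3 + -1·1 + -1·3 = 3
  a_11 = -1·3 + -1·-4 + -1·-3 + -1·1 = 3

-1,-1,-1,-1 ; 3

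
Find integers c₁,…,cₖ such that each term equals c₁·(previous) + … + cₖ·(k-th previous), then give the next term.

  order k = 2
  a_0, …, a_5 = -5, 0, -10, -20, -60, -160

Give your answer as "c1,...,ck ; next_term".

  a_2 = 2·0 + 2·-5 = -10
  a_3 = 2·-10 + 2·0 = -20
  a_4 = 2·-20 + 2·-10 = -60
  a_5 = 2·-60 + 2·-20 = -160
  a_6 = 2·-160 + 2·-60 = -440

2,2 ; -440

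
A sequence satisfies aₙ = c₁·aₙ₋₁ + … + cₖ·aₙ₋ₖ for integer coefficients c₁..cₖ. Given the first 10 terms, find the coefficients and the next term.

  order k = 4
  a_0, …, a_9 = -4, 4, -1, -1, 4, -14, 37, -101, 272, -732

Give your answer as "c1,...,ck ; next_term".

  a_4 = -2·-1 + 2·-1 + 0·4 + -1·-4 = 4
  a_5 = -2·4 + 2·-1 + 0·-1 + -1·4 = -14
  a_6 = -2·-14 + 2·4 + 0·-1 + -1·-1 = 37
  a_7 = -2·37 + 2·-14 + 0·4 + -1·-1 = -101
  a_8 = -2·-101 + 2·37 + 0·-14 + -1·4 = 272
  a_9 = -2·272 + 2·-101 + 0·37 + -1·-14 = -732
  a_10 = -2·-732 + 2·272 + 0·-101 + -1·37 = 1971

-2,2,0,-1 ; 1971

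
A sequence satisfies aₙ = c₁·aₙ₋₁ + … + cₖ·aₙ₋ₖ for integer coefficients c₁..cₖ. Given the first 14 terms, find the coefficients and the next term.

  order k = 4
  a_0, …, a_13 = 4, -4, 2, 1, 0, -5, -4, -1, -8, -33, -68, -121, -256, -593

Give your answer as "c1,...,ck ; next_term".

2,-1,2,2 ; -1308

  a_4 = 2·1 + -1·2 + 2·-4 + 2·4 = 0
  a_5 = 2·0 + -1·1 + 2·2 + 2·-4 = -5
  a_6 = 2·-5 + -1·0 + 2·1 + 2·2 = -4
  a_7 = 2·-4 + -1·-5 + 2·0 + 2·1 = -1
  a_8 = 2·-1 + -1·-4 + 2·-5 + 2·0 = -8
  a_9 = 2·-8 + -1·-1 + 2·-4 + 2·-5 = -33
  a_10 = 2·-33 + -1·-8 + 2·-1 + 2·-4 = -68
  a_11 = 2·-68 + -1·-33 + 2·-8 + 2·-1 = -121
  a_12 = 2·-121 + -1·-68 + 2·-33 + 2·-8 = -256
  a_13 = 2·-256 + -1·-121 + 2·-68 + 2·-33 = -593
  a_14 = 2·-593 + -1·-256 + 2·-121 + 2·-68 = -1308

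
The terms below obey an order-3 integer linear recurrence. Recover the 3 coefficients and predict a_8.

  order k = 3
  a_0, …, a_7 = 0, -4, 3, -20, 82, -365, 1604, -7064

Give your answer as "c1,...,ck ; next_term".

  a_3 = -4·3 + 2·-4 + 1·0 = -20
  a_4 = -4·-20 + 2·3 + 1·-4 = 82
  a_5 = -4·82 + 2·-20 + 1·3 = -365
  a_6 = -4·-365 + 2·82 + 1·-20 = 1604
  a_7 = -4·1604 + 2·-365 + 1·82 = -7064
  a_8 = -4·-7064 + 2·1604 + 1·-365 = 31099

-4,2,1 ; 31099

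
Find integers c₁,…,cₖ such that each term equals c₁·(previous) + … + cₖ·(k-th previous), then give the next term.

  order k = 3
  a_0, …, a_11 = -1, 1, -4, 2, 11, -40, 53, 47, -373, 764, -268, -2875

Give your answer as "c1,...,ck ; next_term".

-2,-3,3 ; 8846

  a_3 = -2·-4 + -3·1 + 3·-1 = 2
  a_4 = -2·2 + -3·-4 + 3·1 = 11
  a_5 = -2·11 + -3·2 + 3·-4 = -40
  a_6 = -2·-40 + -3·11 + 3·2 = 53
  a_7 = -2·53 + -3·-40 + 3·11 = 47
  a_8 = -2·47 + -3·53 + 3·-40 = -373
  a_9 = -2·-373 + -3·47 + 3·53 = 764
  a_10 = -2·764 + -3·-373 + 3·47 = -268
  a_11 = -2·-268 + -3·764 + 3·-373 = -2875
  a_12 = -2·-2875 + -3·-268 + 3·764 = 8846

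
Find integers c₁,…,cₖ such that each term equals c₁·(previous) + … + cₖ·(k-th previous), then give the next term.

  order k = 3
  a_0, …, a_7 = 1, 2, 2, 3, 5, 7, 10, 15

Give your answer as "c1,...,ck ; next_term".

1,0,1 ; 22

  a_3 = 1·2 + 0·2 + 1·1 = 3
  a_4 = 1·3 + 0·2 + 1·2 = 5
  a_5 = 1·5 + 0·3 + 1·2 = 7
  a_6 = 1·7 + 0·5 + 1·3 = 10
  a_7 = 1·10 + 0·7 + 1·5 = 15
  a_8 = 1·15 + 0·10 + 1·7 = 22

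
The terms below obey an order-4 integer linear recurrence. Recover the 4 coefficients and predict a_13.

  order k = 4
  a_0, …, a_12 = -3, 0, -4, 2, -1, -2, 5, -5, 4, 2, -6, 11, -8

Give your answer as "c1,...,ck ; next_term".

  a_4 = 0·2 + 1·-4 + 1·0 + -1·-3 = -1
  a_5 = 0·-1 + 1·2 + 1·-4 + -1·0 = -2
  a_6 = 0·-2 + 1·-1 + 1·2 + -1·-4 = 5
  a_7 = 0·5 + 1·-2 + 1·-1 + -1·2 = -5
  a_8 = 0·-5 + 1·5 + 1·-2 + -1·-1 = 4
  a_9 = 0·4 + 1·-5 + 1·5 + -1·-2 = 2
  a_10 = 0·2 + 1·4 + 1·-5 + -1·5 = -6
  a_11 = 0·-6 + 1·2 + 1·4 + -1·-5 = 11
  a_12 = 0·11 + 1·-6 + 1·2 + -1·4 = -8
  a_13 = 0·-8 + 1·11 + 1·-6 + -1·2 = 3

0,1,1,-1 ; 3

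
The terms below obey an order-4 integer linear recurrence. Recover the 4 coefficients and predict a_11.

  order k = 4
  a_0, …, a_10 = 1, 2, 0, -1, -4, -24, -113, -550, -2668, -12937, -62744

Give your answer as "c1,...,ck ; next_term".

4,4,1,-2 ; -304292

  a_4 = 4·-1 + 4·0 + 1·2 + -2·1 = -4
  a_5 = 4·-4 + 4·-1 + 1·0 + -2·2 = -24
  a_6 = 4·-24 + 4·-4 + 1·-1 + -2·0 = -113
  a_7 = 4·-113 + 4·-24 + 1·-4 + -2·-1 = -550
  a_8 = 4·-550 + 4·-113 + 1·-24 + -2·-4 = -2668
  a_9 = 4·-2668 + 4·-550 + 1·-113 + -2·-24 = -12937
  a_10 = 4·-12937 + 4·-2668 + 1·-550 + -2·-113 = -62744
  a_11 = 4·-62744 + 4·-12937 + 1·-2668 + -2·-550 = -304292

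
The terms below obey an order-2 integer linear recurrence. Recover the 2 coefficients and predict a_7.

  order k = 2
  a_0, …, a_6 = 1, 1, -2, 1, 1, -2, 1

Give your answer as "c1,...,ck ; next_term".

-1,-1 ; 1

  a_2 = -1·1 + -1·1 = -2
  a_3 = -1·-2 + -1·1 = 1
  a_4 = -1·1 + -1·-2 = 1
  a_5 = -1·1 + -1·1 = -2
  a_6 = -1·-2 + -1·1 = 1
  a_7 = -1·1 + -1·-2 = 1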